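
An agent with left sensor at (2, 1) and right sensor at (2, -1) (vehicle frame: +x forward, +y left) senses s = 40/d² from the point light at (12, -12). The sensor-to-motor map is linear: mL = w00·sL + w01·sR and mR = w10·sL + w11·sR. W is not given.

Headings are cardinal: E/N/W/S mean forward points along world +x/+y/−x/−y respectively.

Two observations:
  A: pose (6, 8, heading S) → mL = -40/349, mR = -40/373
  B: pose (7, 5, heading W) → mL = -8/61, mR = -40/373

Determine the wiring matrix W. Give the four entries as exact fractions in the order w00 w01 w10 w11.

-1 0 0 -1

obs A: pose=(6,8,S) → sL=40/349, sR=40/373, mL=-40/349, mR=-40/373
obs B: pose=(7,5,W) → sL=8/61, sR=40/373, mL=-8/61, mR=-40/373
sensor matrix S = [[40/349, 40/373], [8/61, 40/373]]; det S = -14080/7940797
solve [mL_A; mL_B] = S·[w00; w01] and [mR_A; mR_B] = S·[w10; w11]:
  w00 = -1, w01 = 0, w10 = 0, w11 = -1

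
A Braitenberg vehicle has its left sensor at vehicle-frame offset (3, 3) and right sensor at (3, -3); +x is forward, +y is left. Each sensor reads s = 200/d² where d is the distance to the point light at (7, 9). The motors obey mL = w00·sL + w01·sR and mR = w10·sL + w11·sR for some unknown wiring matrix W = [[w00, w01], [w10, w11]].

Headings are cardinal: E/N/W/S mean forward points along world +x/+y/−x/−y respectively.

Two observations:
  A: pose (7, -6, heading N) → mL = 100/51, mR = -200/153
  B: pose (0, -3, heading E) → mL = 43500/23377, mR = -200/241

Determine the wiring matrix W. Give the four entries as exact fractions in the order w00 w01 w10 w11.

1/2 1 0 -1

obs A: pose=(7,-6,N) → sL=200/153, sR=200/153, mL=100/51, mR=-200/153
obs B: pose=(0,-3,E) → sL=200/97, sR=200/241, mL=43500/23377, mR=-200/241
sensor matrix S = [[200/153, 200/153], [200/97, 200/241]]; det S = -640000/397409
solve [mL_A; mL_B] = S·[w00; w01] and [mR_A; mR_B] = S·[w10; w11]:
  w00 = 1/2, w01 = 1, w10 = 0, w11 = -1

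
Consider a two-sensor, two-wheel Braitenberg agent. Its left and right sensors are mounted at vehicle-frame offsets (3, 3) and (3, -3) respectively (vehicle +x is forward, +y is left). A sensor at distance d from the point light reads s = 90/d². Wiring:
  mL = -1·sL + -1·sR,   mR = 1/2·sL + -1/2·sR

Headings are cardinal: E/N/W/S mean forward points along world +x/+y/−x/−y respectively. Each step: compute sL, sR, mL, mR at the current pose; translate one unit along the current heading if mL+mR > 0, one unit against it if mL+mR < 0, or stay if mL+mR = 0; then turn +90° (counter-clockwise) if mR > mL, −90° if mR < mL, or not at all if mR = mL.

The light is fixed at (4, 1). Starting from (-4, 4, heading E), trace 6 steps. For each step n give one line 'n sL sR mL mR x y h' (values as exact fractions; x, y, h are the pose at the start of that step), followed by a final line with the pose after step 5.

n=0: pose=(-4,4,E); sL=90/61, sR=18/5; mL=-1548/305, mR=-324/305; mL+mR=-1872/305 → advance -1; mR−mL=1224/305 → turn +1·90°
n=1: pose=(-5,4,N); sL=1/2, sR=5/4; mL=-7/4, mR=-3/8; mL+mR=-17/8 → advance -1; mR−mL=11/8 → turn +1·90°
n=2: pose=(-5,3,W); sL=18/29, sR=90/169; mL=-5652/4901, mR=216/4901; mL+mR=-5436/4901 → advance -1; mR−mL=5868/4901 → turn +1·90°
n=3: pose=(-4,3,S); sL=45/13, sR=45/61; mL=-3330/793, mR=1080/793; mL+mR=-2250/793 → advance -1; mR−mL=4410/793 → turn +1·90°
n=4: pose=(-4,4,E); sL=90/61, sR=18/5; mL=-1548/305, mR=-324/305; mL+mR=-1872/305 → advance -1; mR−mL=1224/305 → turn +1·90°
n=5: pose=(-5,4,N); sL=1/2, sR=5/4; mL=-7/4, mR=-3/8; mL+mR=-17/8 → advance -1; mR−mL=11/8 → turn +1·90°

0 90/61 18/5 -1548/305 -324/305 -4 4 E
1 1/2 5/4 -7/4 -3/8 -5 4 N
2 18/29 90/169 -5652/4901 216/4901 -5 3 W
3 45/13 45/61 -3330/793 1080/793 -4 3 S
4 90/61 18/5 -1548/305 -324/305 -4 4 E
5 1/2 5/4 -7/4 -3/8 -5 4 N
final -5 3 W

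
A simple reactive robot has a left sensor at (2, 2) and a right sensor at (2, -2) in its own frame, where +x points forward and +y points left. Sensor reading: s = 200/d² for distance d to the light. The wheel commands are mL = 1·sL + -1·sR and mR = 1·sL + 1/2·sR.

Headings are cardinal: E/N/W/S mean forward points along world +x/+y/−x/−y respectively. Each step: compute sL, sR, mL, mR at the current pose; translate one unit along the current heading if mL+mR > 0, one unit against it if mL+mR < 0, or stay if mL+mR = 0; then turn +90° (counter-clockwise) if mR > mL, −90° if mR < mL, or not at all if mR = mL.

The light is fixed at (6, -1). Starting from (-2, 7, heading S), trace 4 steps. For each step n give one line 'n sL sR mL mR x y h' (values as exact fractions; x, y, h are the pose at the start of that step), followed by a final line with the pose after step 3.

0 25/9 25/17 200/153 1075/306 -2 7 S
1 200/117 200/61 -11200/7137 23900/7137 -2 6 E
2 100/81 100/53 -2800/4293 9350/4293 -1 6 N
3 200/117 200/181 12800/21177 47900/21177 -1 7 W
final -2 7 S

n=0: pose=(-2,7,S); sL=25/9, sR=25/17; mL=200/153, mR=1075/306; mL+mR=1475/306 → advance +1; mR−mL=75/34 → turn +1·90°
n=1: pose=(-2,6,E); sL=200/117, sR=200/61; mL=-11200/7137, mR=23900/7137; mL+mR=12700/7137 → advance +1; mR−mL=300/61 → turn +1·90°
n=2: pose=(-1,6,N); sL=100/81, sR=100/53; mL=-2800/4293, mR=9350/4293; mL+mR=6550/4293 → advance +1; mR−mL=150/53 → turn +1·90°
n=3: pose=(-1,7,W); sL=200/117, sR=200/181; mL=12800/21177, mR=47900/21177; mL+mR=60700/21177 → advance +1; mR−mL=300/181 → turn +1·90°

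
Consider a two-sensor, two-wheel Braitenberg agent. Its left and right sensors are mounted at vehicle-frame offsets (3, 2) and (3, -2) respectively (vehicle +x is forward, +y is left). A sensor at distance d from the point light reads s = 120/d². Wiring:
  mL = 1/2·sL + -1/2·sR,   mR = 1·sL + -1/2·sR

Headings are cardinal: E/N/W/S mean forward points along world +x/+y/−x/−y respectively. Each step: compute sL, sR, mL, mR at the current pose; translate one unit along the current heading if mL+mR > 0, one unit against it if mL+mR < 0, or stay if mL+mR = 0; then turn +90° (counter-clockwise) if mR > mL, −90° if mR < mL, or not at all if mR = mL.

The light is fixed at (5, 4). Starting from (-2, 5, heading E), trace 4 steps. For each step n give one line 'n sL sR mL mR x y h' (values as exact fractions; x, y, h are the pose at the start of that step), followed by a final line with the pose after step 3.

n=0: pose=(-2,5,E); sL=24/5, sR=120/17; mL=-96/85, mR=108/85; mL+mR=12/85 → advance +1; mR−mL=12/5 → turn +1·90°
n=1: pose=(-1,5,N); sL=3/2, sR=15/4; mL=-9/8, mR=-3/8; mL+mR=-3/2 → advance -1; mR−mL=3/4 → turn +1·90°
n=2: pose=(-1,4,W); sL=24/17, sR=24/17; mL=0, mR=12/17; mL+mR=12/17 → advance +1; mR−mL=12/17 → turn +1·90°
n=3: pose=(-2,4,S); sL=60/17, sR=4/3; mL=56/51, mR=146/51; mL+mR=202/51 → advance +1; mR−mL=30/17 → turn +1·90°

0 24/5 120/17 -96/85 108/85 -2 5 E
1 3/2 15/4 -9/8 -3/8 -1 5 N
2 24/17 24/17 0 12/17 -1 4 W
3 60/17 4/3 56/51 146/51 -2 4 S
final -2 3 E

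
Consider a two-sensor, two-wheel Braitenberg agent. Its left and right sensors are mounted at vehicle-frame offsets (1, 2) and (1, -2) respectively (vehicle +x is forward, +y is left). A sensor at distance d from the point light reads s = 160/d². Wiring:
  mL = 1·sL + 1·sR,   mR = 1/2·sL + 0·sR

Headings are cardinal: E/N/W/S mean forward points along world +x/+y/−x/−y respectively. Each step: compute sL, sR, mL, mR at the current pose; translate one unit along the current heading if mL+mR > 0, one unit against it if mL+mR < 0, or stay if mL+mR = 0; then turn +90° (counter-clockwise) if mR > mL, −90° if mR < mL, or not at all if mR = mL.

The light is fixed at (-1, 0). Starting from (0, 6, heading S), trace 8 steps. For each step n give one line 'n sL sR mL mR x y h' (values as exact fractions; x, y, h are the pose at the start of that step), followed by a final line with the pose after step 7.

0 80/17 80/13 2400/221 40/17 0 6 S
1 160/9 160/49 9280/441 80/9 0 5 W
2 4 4 8 2 -1 5 N
3 32/13 160/17 2624/221 16/13 -1 6 E
4 80/17 80/13 2400/221 40/17 0 6 S
5 160/9 160/49 9280/441 80/9 0 5 W
6 4 4 8 2 -1 5 N
7 32/13 160/17 2624/221 16/13 -1 6 E
final 0 6 S

n=0: pose=(0,6,S); sL=80/17, sR=80/13; mL=2400/221, mR=40/17; mL+mR=2920/221 → advance +1; mR−mL=-1880/221 → turn -1·90°
n=1: pose=(0,5,W); sL=160/9, sR=160/49; mL=9280/441, mR=80/9; mL+mR=4400/147 → advance +1; mR−mL=-5360/441 → turn -1·90°
n=2: pose=(-1,5,N); sL=4, sR=4; mL=8, mR=2; mL+mR=10 → advance +1; mR−mL=-6 → turn -1·90°
n=3: pose=(-1,6,E); sL=32/13, sR=160/17; mL=2624/221, mR=16/13; mL+mR=2896/221 → advance +1; mR−mL=-2352/221 → turn -1·90°
n=4: pose=(0,6,S); sL=80/17, sR=80/13; mL=2400/221, mR=40/17; mL+mR=2920/221 → advance +1; mR−mL=-1880/221 → turn -1·90°
n=5: pose=(0,5,W); sL=160/9, sR=160/49; mL=9280/441, mR=80/9; mL+mR=4400/147 → advance +1; mR−mL=-5360/441 → turn -1·90°
n=6: pose=(-1,5,N); sL=4, sR=4; mL=8, mR=2; mL+mR=10 → advance +1; mR−mL=-6 → turn -1·90°
n=7: pose=(-1,6,E); sL=32/13, sR=160/17; mL=2624/221, mR=16/13; mL+mR=2896/221 → advance +1; mR−mL=-2352/221 → turn -1·90°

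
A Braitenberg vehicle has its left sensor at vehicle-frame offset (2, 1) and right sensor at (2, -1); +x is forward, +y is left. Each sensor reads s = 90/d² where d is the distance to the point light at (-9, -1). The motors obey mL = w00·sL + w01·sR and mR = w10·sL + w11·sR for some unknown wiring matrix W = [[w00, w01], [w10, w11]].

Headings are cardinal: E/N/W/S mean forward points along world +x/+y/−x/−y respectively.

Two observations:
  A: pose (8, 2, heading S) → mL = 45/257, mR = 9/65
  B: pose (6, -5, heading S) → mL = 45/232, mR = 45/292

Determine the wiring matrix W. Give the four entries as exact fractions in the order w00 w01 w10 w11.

0 1/2 1/2 0

obs A: pose=(8,2,S) → sL=18/65, sR=90/257, mL=45/257, mR=9/65
obs B: pose=(6,-5,S) → sL=45/146, sR=45/116, mL=45/232, mR=45/292
sensor matrix S = [[18/65, 90/257], [45/146, 45/116]]; det S = -7209/14145794
solve [mL_A; mL_B] = S·[w00; w01] and [mR_A; mR_B] = S·[w10; w11]:
  w00 = 0, w01 = 1/2, w10 = 1/2, w11 = 0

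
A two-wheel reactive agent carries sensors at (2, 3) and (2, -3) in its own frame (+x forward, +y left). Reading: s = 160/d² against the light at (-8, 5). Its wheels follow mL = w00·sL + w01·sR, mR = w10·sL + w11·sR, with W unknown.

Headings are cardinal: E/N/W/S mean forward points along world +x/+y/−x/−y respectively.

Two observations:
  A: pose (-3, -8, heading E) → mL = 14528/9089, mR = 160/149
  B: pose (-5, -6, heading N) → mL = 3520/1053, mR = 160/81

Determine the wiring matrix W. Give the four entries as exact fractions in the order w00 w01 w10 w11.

1 1 1 0

obs A: pose=(-3,-8,E) → sL=160/149, sR=32/61, mL=14528/9089, mR=160/149
obs B: pose=(-5,-6,N) → sL=160/81, sR=160/117, mL=3520/1053, mR=160/81
sensor matrix S = [[160/149, 32/61], [160/81, 160/117]]; det S = 4136960/9570717
solve [mL_A; mL_B] = S·[w00; w01] and [mR_A; mR_B] = S·[w10; w11]:
  w00 = 1, w01 = 1, w10 = 1, w11 = 0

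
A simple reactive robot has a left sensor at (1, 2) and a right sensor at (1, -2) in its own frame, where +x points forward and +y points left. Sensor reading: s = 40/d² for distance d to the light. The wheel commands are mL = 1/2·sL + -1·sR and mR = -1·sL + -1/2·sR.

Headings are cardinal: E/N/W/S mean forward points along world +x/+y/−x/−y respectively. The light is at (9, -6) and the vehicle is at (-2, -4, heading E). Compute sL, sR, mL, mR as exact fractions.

left sensor world pos  = (-1, -2); dL² = 116
right sensor world pos = (-1, -6); dR² = 100
sL = 40/116 = 10/29
sR = 40/100 = 2/5
mL = 1/2·sL + -1·sR = -33/145
mR = -1·sL + -1/2·sR = -79/145

10/29 2/5 -33/145 -79/145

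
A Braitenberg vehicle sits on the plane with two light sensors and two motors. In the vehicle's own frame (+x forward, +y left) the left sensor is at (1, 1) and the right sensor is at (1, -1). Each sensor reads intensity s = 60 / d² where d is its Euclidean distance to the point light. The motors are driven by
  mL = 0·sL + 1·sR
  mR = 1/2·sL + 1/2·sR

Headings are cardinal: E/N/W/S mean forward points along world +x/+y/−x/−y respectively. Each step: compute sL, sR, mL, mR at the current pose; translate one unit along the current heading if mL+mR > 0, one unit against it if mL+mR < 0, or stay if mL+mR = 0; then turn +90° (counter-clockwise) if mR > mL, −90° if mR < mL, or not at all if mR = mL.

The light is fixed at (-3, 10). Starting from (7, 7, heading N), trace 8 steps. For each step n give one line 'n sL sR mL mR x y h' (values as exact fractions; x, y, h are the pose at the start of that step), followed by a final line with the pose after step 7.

0 12/17 12/25 12/25 252/425 7 7 N
1 2/3 30/41 30/41 86/123 7 8 W
2 12/13 60/101 60/101 996/1313 6 8 N
3 15/17 15/16 15/16 495/544 6 9 W
4 60/49 20/27 20/27 1300/1323 5 9 N
5 6/5 6/5 6/5 6/5 5 10 W
6 60/37 60/37 60/37 60/37 4 10 W
7 30/13 30/13 30/13 30/13 3 10 W
final 2 10 W

n=0: pose=(7,7,N); sL=12/17, sR=12/25; mL=12/25, mR=252/425; mL+mR=456/425 → advance +1; mR−mL=48/425 → turn +1·90°
n=1: pose=(7,8,W); sL=2/3, sR=30/41; mL=30/41, mR=86/123; mL+mR=176/123 → advance +1; mR−mL=-4/123 → turn -1·90°
n=2: pose=(6,8,N); sL=12/13, sR=60/101; mL=60/101, mR=996/1313; mL+mR=1776/1313 → advance +1; mR−mL=216/1313 → turn +1·90°
n=3: pose=(6,9,W); sL=15/17, sR=15/16; mL=15/16, mR=495/544; mL+mR=1005/544 → advance +1; mR−mL=-15/544 → turn -1·90°
n=4: pose=(5,9,N); sL=60/49, sR=20/27; mL=20/27, mR=1300/1323; mL+mR=760/441 → advance +1; mR−mL=320/1323 → turn +1·90°
n=5: pose=(5,10,W); sL=6/5, sR=6/5; mL=6/5, mR=6/5; mL+mR=12/5 → advance +1; mR−mL=0 → turn +0·90°
n=6: pose=(4,10,W); sL=60/37, sR=60/37; mL=60/37, mR=60/37; mL+mR=120/37 → advance +1; mR−mL=0 → turn +0·90°
n=7: pose=(3,10,W); sL=30/13, sR=30/13; mL=30/13, mR=30/13; mL+mR=60/13 → advance +1; mR−mL=0 → turn +0·90°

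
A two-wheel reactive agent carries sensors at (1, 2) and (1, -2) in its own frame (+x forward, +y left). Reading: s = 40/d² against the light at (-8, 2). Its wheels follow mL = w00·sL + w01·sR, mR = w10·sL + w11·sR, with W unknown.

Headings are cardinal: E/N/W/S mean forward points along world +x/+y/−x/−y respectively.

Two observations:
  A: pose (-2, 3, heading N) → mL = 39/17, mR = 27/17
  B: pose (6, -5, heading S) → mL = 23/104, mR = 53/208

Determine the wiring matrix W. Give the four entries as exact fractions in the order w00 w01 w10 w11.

1 1/2 1/2 1

obs A: pose=(-2,3,N) → sL=2, sR=10/17, mL=39/17, mR=27/17
obs B: pose=(6,-5,S) → sL=1/8, sR=5/26, mL=23/104, mR=53/208
sensor matrix S = [[2, 10/17], [1/8, 5/26]]; det S = 275/884
solve [mL_A; mL_B] = S·[w00; w01] and [mR_A; mR_B] = S·[w10; w11]:
  w00 = 1, w01 = 1/2, w10 = 1/2, w11 = 1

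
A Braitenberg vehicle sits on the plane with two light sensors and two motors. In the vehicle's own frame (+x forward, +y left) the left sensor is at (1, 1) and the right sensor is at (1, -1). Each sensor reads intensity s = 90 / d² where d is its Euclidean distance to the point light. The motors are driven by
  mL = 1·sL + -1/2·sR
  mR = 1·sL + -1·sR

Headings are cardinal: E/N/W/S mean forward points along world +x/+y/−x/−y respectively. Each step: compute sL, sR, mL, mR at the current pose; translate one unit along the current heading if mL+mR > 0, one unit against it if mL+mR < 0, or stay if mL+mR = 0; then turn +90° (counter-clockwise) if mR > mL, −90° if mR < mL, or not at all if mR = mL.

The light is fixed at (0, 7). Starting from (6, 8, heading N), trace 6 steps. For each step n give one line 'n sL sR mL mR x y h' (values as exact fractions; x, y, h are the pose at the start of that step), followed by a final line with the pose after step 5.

n=0: pose=(6,8,N); sL=90/29, sR=90/53; mL=3465/1537, mR=2160/1537; mL+mR=5625/1537 → advance +1; mR−mL=-45/53 → turn -1·90°
n=1: pose=(6,9,E); sL=45/29, sR=9/5; mL=189/290, mR=-36/145; mL+mR=117/290 → advance +1; mR−mL=-9/10 → turn -1·90°
n=2: pose=(7,9,S); sL=18/13, sR=90/37; mL=81/481, mR=-504/481; mL+mR=-423/481 → advance -1; mR−mL=-45/37 → turn -1·90°
n=3: pose=(7,10,W); sL=9/4, sR=45/26; mL=18/13, mR=27/52; mL+mR=99/52 → advance +1; mR−mL=-45/52 → turn -1·90°
n=4: pose=(6,10,N); sL=90/41, sR=18/13; mL=801/533, mR=432/533; mL+mR=1233/533 → advance +1; mR−mL=-9/13 → turn -1·90°
n=5: pose=(6,11,E); sL=45/37, sR=45/29; mL=945/2146, mR=-360/1073; mL+mR=225/2146 → advance +1; mR−mL=-45/58 → turn -1·90°

0 90/29 90/53 3465/1537 2160/1537 6 8 N
1 45/29 9/5 189/290 -36/145 6 9 E
2 18/13 90/37 81/481 -504/481 7 9 S
3 9/4 45/26 18/13 27/52 7 10 W
4 90/41 18/13 801/533 432/533 6 10 N
5 45/37 45/29 945/2146 -360/1073 6 11 E
final 7 11 S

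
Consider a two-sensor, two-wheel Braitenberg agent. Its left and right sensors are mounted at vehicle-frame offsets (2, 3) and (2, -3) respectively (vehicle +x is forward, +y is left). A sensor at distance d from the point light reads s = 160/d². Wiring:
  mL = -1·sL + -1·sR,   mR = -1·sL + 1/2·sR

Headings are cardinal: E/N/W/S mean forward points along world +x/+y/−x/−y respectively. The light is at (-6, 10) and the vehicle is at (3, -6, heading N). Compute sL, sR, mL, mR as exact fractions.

20/29 8/17 -572/493 -224/493

left sensor world pos  = (0, -4); dL² = 232
right sensor world pos = (6, -4); dR² = 340
sL = 160/232 = 20/29
sR = 160/340 = 8/17
mL = -1·sL + -1·sR = -572/493
mR = -1·sL + 1/2·sR = -224/493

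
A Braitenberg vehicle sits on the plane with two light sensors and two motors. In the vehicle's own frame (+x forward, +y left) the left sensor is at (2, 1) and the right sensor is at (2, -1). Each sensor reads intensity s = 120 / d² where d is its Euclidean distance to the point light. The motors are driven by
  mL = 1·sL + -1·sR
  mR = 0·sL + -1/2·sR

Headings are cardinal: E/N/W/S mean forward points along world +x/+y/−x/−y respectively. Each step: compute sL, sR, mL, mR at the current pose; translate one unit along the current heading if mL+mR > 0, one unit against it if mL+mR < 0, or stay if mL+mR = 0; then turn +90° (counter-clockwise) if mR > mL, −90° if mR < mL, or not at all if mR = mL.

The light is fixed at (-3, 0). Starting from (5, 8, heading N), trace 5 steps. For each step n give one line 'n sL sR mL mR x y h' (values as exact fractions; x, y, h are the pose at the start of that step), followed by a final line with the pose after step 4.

n=0: pose=(5,8,N); sL=120/149, sR=120/181; mL=3840/26969, mR=-60/181; mL+mR=-5100/26969 → advance -1; mR−mL=-12780/26969 → turn -1·90°
n=1: pose=(5,7,E); sL=30/41, sR=15/17; mL=-105/697, mR=-15/34; mL+mR=-825/1394 → advance -1; mR−mL=-405/1394 → turn -1·90°
n=2: pose=(4,7,S); sL=120/89, sR=120/61; mL=-3360/5429, mR=-60/61; mL+mR=-8700/5429 → advance -1; mR−mL=-1980/5429 → turn -1·90°
n=3: pose=(4,8,W); sL=60/37, sR=60/53; mL=960/1961, mR=-30/53; mL+mR=-150/1961 → advance -1; mR−mL=-2070/1961 → turn -1·90°
n=4: pose=(5,8,N); sL=120/149, sR=120/181; mL=3840/26969, mR=-60/181; mL+mR=-5100/26969 → advance -1; mR−mL=-12780/26969 → turn -1·90°

0 120/149 120/181 3840/26969 -60/181 5 8 N
1 30/41 15/17 -105/697 -15/34 5 7 E
2 120/89 120/61 -3360/5429 -60/61 4 7 S
3 60/37 60/53 960/1961 -30/53 4 8 W
4 120/149 120/181 3840/26969 -60/181 5 8 N
final 5 7 E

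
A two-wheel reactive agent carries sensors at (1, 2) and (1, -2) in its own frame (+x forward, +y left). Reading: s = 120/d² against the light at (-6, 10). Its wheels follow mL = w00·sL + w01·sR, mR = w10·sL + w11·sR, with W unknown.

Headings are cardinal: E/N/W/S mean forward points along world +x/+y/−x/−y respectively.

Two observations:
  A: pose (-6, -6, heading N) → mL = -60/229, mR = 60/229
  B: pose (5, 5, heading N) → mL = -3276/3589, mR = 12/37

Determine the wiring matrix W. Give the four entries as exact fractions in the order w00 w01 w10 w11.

-1 1/2 0 1/2

obs A: pose=(-6,-6,N) → sL=120/229, sR=120/229, mL=-60/229, mR=60/229
obs B: pose=(5,5,N) → sL=120/97, sR=24/37, mL=-3276/3589, mR=12/37
sensor matrix S = [[120/229, 120/229], [120/97, 24/37]]; det S = -253440/821881
solve [mL_A; mL_B] = S·[w00; w01] and [mR_A; mR_B] = S·[w10; w11]:
  w00 = -1, w01 = 1/2, w10 = 0, w11 = 1/2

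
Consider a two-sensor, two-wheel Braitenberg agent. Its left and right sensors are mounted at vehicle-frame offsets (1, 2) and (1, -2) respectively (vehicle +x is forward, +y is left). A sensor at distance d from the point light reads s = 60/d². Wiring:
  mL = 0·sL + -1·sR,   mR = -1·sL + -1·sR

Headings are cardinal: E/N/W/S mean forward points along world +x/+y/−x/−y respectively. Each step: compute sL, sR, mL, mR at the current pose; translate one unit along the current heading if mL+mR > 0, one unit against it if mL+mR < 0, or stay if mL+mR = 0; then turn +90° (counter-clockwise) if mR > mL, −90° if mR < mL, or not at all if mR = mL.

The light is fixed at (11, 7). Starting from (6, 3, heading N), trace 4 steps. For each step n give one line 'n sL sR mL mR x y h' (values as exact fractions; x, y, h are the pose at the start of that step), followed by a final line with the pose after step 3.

0 30/29 10/3 -10/3 -380/87 6 3 N
1 12/5 12/13 -12/13 -216/65 6 2 E
2 15/13 3/5 -3/5 -114/65 5 2 S
3 12/17 60/53 -60/53 -1656/901 5 3 W
final 6 3 N

n=0: pose=(6,3,N); sL=30/29, sR=10/3; mL=-10/3, mR=-380/87; mL+mR=-670/87 → advance -1; mR−mL=-30/29 → turn -1·90°
n=1: pose=(6,2,E); sL=12/5, sR=12/13; mL=-12/13, mR=-216/65; mL+mR=-276/65 → advance -1; mR−mL=-12/5 → turn -1·90°
n=2: pose=(5,2,S); sL=15/13, sR=3/5; mL=-3/5, mR=-114/65; mL+mR=-153/65 → advance -1; mR−mL=-15/13 → turn -1·90°
n=3: pose=(5,3,W); sL=12/17, sR=60/53; mL=-60/53, mR=-1656/901; mL+mR=-2676/901 → advance -1; mR−mL=-12/17 → turn -1·90°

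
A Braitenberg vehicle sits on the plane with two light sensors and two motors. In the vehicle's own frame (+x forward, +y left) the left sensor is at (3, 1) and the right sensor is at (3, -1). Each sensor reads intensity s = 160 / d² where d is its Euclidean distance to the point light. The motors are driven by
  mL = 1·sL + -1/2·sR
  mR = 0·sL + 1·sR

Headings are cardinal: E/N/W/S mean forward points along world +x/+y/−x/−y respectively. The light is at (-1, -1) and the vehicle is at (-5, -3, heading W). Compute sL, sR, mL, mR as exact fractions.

left sensor world pos  = (-8, -4); dL² = 58
right sensor world pos = (-8, -2); dR² = 50
sL = 160/58 = 80/29
sR = 160/50 = 16/5
mL = 1·sL + -1/2·sR = 168/145
mR = 0·sL + 1·sR = 16/5

80/29 16/5 168/145 16/5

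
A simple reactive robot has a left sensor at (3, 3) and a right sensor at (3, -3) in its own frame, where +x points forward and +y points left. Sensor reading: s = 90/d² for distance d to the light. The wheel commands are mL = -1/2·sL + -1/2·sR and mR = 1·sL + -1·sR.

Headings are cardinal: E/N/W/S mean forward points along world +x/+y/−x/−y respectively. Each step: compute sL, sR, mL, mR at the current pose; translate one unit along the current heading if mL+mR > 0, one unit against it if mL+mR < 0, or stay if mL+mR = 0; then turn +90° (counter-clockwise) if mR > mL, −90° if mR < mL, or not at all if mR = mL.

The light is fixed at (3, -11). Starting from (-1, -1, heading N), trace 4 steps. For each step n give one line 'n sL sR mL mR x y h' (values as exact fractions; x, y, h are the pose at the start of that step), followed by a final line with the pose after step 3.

0 45/109 9/17 -873/1853 -216/1853 -1 -1 N
1 18/17 90/193 -2502/3281 1944/3281 -1 -2 W
2 5/2 5/4 -15/8 5/4 0 -2 S
3 90/169 90/49 -9810/8281 -10800/8281 0 -1 E
final -1 -1 S

n=0: pose=(-1,-1,N); sL=45/109, sR=9/17; mL=-873/1853, mR=-216/1853; mL+mR=-1089/1853 → advance -1; mR−mL=657/1853 → turn +1·90°
n=1: pose=(-1,-2,W); sL=18/17, sR=90/193; mL=-2502/3281, mR=1944/3281; mL+mR=-558/3281 → advance -1; mR−mL=4446/3281 → turn +1·90°
n=2: pose=(0,-2,S); sL=5/2, sR=5/4; mL=-15/8, mR=5/4; mL+mR=-5/8 → advance -1; mR−mL=25/8 → turn +1·90°
n=3: pose=(0,-1,E); sL=90/169, sR=90/49; mL=-9810/8281, mR=-10800/8281; mL+mR=-20610/8281 → advance -1; mR−mL=-990/8281 → turn -1·90°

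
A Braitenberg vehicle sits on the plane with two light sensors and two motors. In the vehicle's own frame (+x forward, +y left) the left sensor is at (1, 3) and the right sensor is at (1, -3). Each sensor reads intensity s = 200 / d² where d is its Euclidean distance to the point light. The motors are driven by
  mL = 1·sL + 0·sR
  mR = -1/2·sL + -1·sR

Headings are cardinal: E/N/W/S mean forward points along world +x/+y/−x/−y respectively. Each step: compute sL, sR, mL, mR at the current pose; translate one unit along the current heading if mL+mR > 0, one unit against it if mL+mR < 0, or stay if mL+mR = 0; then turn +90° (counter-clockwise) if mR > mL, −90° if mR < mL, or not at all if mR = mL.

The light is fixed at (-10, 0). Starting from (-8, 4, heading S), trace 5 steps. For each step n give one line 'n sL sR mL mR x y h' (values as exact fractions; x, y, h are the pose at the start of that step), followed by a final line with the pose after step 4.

n=0: pose=(-8,4,S); sL=100/17, sR=20; mL=100/17, mR=-390/17; mL+mR=-290/17 → advance -1; mR−mL=-490/17 → turn -1·90°
n=1: pose=(-8,5,W); sL=40, sR=40/13; mL=40, mR=-300/13; mL+mR=220/13 → advance +1; mR−mL=-820/13 → turn -1·90°
n=2: pose=(-9,5,N); sL=5, sR=50/13; mL=5, mR=-165/26; mL+mR=-35/26 → advance -1; mR−mL=-295/26 → turn -1·90°
n=3: pose=(-9,4,E); sL=200/53, sR=40; mL=200/53, mR=-2220/53; mL+mR=-2020/53 → advance -1; mR−mL=-2420/53 → turn -1·90°
n=4: pose=(-10,4,S); sL=100/9, sR=100/9; mL=100/9, mR=-50/3; mL+mR=-50/9 → advance -1; mR−mL=-250/9 → turn -1·90°

0 100/17 20 100/17 -390/17 -8 4 S
1 40 40/13 40 -300/13 -8 5 W
2 5 50/13 5 -165/26 -9 5 N
3 200/53 40 200/53 -2220/53 -9 4 E
4 100/9 100/9 100/9 -50/3 -10 4 S
final -10 5 W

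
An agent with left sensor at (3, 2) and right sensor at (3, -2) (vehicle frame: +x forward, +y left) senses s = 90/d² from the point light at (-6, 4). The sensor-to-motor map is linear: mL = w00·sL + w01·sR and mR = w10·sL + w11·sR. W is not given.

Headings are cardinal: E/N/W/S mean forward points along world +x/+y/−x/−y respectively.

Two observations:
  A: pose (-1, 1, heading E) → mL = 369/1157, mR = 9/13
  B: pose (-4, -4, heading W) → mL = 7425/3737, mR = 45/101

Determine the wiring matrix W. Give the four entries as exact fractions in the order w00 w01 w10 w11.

obs A: pose=(-1,1,E) → sL=18/13, sR=90/89, mL=369/1157, mR=9/13
obs B: pose=(-4,-4,W) → sL=90/101, sR=90/37, mL=7425/3737, mR=45/101
sensor matrix S = [[18/13, 90/89], [90/101, 90/37]]; det S = 10666080/4323709
solve [mL_A; mL_B] = S·[w00; w01] and [mR_A; mR_B] = S·[w10; w11]:
  w00 = -1/2, w01 = 1, w10 = 1/2, w11 = 0

-1/2 1 1/2 0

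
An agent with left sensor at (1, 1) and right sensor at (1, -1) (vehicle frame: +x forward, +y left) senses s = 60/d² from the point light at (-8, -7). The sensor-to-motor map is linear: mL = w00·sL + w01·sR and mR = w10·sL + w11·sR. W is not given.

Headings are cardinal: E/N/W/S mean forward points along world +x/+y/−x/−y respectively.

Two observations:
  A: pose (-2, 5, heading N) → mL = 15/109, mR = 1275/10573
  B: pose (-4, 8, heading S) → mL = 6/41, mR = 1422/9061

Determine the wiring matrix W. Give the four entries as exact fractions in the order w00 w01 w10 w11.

obs A: pose=(-2,5,N) → sL=30/97, sR=30/109, mL=15/109, mR=1275/10573
obs B: pose=(-4,8,S) → sL=60/221, sR=12/41, mL=6/41, mR=1422/9061
sensor matrix S = [[30/97, 30/109], [60/221, 12/41]]; det S = 1513440/95801953
solve [mL_A; mL_B] = S·[w00; w01] and [mR_A; mR_B] = S·[w10; w11]:
  w00 = 0, w01 = 1/2, w10 = -1/2, w11 = 1

0 1/2 -1/2 1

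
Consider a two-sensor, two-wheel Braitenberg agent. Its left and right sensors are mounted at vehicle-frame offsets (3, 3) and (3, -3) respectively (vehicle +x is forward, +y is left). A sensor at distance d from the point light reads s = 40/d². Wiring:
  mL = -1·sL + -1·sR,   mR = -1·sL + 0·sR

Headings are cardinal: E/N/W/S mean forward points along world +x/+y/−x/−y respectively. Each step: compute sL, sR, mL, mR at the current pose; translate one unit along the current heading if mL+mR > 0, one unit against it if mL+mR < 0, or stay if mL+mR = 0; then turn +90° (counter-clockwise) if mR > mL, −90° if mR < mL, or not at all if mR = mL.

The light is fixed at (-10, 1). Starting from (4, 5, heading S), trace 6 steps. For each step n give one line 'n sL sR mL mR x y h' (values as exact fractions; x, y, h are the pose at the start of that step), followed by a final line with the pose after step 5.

n=0: pose=(4,5,S); sL=4/29, sR=20/61; mL=-824/1769, mR=-4/29; mL+mR=-1068/1769 → advance -1; mR−mL=20/61 → turn +1·90°
n=1: pose=(4,6,E); sL=40/353, sR=40/293; mL=-25840/103429, mR=-40/353; mL+mR=-37560/103429 → advance -1; mR−mL=40/293 → turn +1·90°
n=2: pose=(3,6,N); sL=10/41, sR=1/8; mL=-121/328, mR=-10/41; mL+mR=-201/328 → advance -1; mR−mL=1/8 → turn +1·90°
n=3: pose=(3,5,W); sL=40/101, sR=40/149; mL=-10000/15049, mR=-40/101; mL+mR=-15960/15049 → advance -1; mR−mL=40/149 → turn +1·90°
n=4: pose=(4,5,S); sL=4/29, sR=20/61; mL=-824/1769, mR=-4/29; mL+mR=-1068/1769 → advance -1; mR−mL=20/61 → turn +1·90°
n=5: pose=(4,6,E); sL=40/353, sR=40/293; mL=-25840/103429, mR=-40/353; mL+mR=-37560/103429 → advance -1; mR−mL=40/293 → turn +1·90°

0 4/29 20/61 -824/1769 -4/29 4 5 S
1 40/353 40/293 -25840/103429 -40/353 4 6 E
2 10/41 1/8 -121/328 -10/41 3 6 N
3 40/101 40/149 -10000/15049 -40/101 3 5 W
4 4/29 20/61 -824/1769 -4/29 4 5 S
5 40/353 40/293 -25840/103429 -40/353 4 6 E
final 3 6 N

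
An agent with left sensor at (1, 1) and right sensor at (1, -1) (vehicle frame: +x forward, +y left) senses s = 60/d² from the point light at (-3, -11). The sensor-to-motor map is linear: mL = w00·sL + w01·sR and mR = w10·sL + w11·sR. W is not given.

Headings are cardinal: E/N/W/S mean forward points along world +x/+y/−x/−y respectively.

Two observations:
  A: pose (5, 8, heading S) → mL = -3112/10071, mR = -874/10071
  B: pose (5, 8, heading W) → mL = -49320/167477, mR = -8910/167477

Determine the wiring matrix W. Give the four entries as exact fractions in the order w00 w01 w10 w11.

-1 -1 1/2 -1

obs A: pose=(5,8,S) → sL=4/27, sR=60/373, mL=-3112/10071, mR=-874/10071
obs B: pose=(5,8,W) → sL=60/373, sR=60/449, mL=-49320/167477, mR=-8910/167477
sensor matrix S = [[4/27, 60/373], [60/373, 60/449]]; det S = -3417280/562220289
solve [mL_A; mL_B] = S·[w00; w01] and [mR_A; mR_B] = S·[w10; w11]:
  w00 = -1, w01 = -1, w10 = 1/2, w11 = -1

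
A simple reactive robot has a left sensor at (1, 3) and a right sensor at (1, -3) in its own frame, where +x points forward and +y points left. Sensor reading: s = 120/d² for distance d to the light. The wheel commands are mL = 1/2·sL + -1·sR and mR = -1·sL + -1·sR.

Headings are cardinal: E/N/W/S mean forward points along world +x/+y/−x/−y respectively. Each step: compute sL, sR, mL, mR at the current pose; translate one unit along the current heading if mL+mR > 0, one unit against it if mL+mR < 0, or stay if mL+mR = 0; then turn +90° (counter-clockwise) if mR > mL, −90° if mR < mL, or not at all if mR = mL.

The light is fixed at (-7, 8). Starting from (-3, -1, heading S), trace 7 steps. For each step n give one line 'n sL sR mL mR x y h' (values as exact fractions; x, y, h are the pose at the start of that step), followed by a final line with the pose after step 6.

0 120/149 120/101 -11820/15049 -30000/15049 -3 -1 S
1 12/13 60/17 -678/221 -984/221 -3 0 W
2 120/53 120/113 420/5989 -19920/5989 -2 0 N
3 5/3 2/3 1/6 -7/3 -2 -1 E
4 120/149 120/101 -11820/15049 -30000/15049 -3 -1 S
5 12/13 60/17 -678/221 -984/221 -3 0 W
6 120/53 120/113 420/5989 -19920/5989 -2 0 N
final -2 -1 E

n=0: pose=(-3,-1,S); sL=120/149, sR=120/101; mL=-11820/15049, mR=-30000/15049; mL+mR=-41820/15049 → advance -1; mR−mL=-180/149 → turn -1·90°
n=1: pose=(-3,0,W); sL=12/13, sR=60/17; mL=-678/221, mR=-984/221; mL+mR=-1662/221 → advance -1; mR−mL=-18/13 → turn -1·90°
n=2: pose=(-2,0,N); sL=120/53, sR=120/113; mL=420/5989, mR=-19920/5989; mL+mR=-19500/5989 → advance -1; mR−mL=-180/53 → turn -1·90°
n=3: pose=(-2,-1,E); sL=5/3, sR=2/3; mL=1/6, mR=-7/3; mL+mR=-13/6 → advance -1; mR−mL=-5/2 → turn -1·90°
n=4: pose=(-3,-1,S); sL=120/149, sR=120/101; mL=-11820/15049, mR=-30000/15049; mL+mR=-41820/15049 → advance -1; mR−mL=-180/149 → turn -1·90°
n=5: pose=(-3,0,W); sL=12/13, sR=60/17; mL=-678/221, mR=-984/221; mL+mR=-1662/221 → advance -1; mR−mL=-18/13 → turn -1·90°
n=6: pose=(-2,0,N); sL=120/53, sR=120/113; mL=420/5989, mR=-19920/5989; mL+mR=-19500/5989 → advance -1; mR−mL=-180/53 → turn -1·90°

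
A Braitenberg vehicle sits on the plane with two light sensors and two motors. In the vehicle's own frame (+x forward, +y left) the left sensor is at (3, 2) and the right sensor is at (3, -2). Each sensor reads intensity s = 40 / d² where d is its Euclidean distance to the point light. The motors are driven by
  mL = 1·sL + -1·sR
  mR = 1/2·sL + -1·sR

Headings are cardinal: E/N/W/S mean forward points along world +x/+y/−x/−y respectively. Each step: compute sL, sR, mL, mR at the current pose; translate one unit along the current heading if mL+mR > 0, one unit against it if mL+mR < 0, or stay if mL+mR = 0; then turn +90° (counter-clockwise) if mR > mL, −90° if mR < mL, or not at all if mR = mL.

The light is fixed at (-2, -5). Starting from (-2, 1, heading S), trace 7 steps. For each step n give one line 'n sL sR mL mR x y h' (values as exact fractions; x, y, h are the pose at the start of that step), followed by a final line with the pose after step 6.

0 40/13 40/13 0 -20/13 -2 1 S
1 20/17 4/9 112/153 22/153 -2 2 W
2 40/109 40/101 -320/11009 -2340/11009 -3 2 N
3 10/17 2 -24/17 -29/17 -3 1 E
4 40/9 8/5 128/45 28/45 -4 1 S
5 20/17 20/37 400/629 30/629 -4 0 W
6 40/89 8/13 -192/1157 -452/1157 -5 0 N
final -5 -1 E

n=0: pose=(-2,1,S); sL=40/13, sR=40/13; mL=0, mR=-20/13; mL+mR=-20/13 → advance -1; mR−mL=-20/13 → turn -1·90°
n=1: pose=(-2,2,W); sL=20/17, sR=4/9; mL=112/153, mR=22/153; mL+mR=134/153 → advance +1; mR−mL=-10/17 → turn -1·90°
n=2: pose=(-3,2,N); sL=40/109, sR=40/101; mL=-320/11009, mR=-2340/11009; mL+mR=-2660/11009 → advance -1; mR−mL=-20/109 → turn -1·90°
n=3: pose=(-3,1,E); sL=10/17, sR=2; mL=-24/17, mR=-29/17; mL+mR=-53/17 → advance -1; mR−mL=-5/17 → turn -1·90°
n=4: pose=(-4,1,S); sL=40/9, sR=8/5; mL=128/45, mR=28/45; mL+mR=52/15 → advance +1; mR−mL=-20/9 → turn -1·90°
n=5: pose=(-4,0,W); sL=20/17, sR=20/37; mL=400/629, mR=30/629; mL+mR=430/629 → advance +1; mR−mL=-10/17 → turn -1·90°
n=6: pose=(-5,0,N); sL=40/89, sR=8/13; mL=-192/1157, mR=-452/1157; mL+mR=-644/1157 → advance -1; mR−mL=-20/89 → turn -1·90°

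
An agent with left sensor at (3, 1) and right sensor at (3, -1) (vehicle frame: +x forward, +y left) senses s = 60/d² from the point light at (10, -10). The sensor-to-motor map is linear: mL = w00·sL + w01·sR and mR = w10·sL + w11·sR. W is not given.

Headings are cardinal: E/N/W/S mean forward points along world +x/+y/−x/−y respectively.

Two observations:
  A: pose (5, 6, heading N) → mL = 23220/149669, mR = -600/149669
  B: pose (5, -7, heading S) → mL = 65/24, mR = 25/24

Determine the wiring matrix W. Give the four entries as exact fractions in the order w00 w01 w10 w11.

obs A: pose=(5,6,N) → sL=60/397, sR=60/377, mL=23220/149669, mR=-600/149669
obs B: pose=(5,-7,S) → sL=15/4, sR=5/3, mL=65/24, mR=25/24
sensor matrix S = [[60/397, 60/377], [15/4, 5/3]]; det S = -51625/149669
solve [mL_A; mL_B] = S·[w00; w01] and [mR_A; mR_B] = S·[w10; w11]:
  w00 = 1/2, w01 = 1/2, w10 = 1/2, w11 = -1/2

1/2 1/2 1/2 -1/2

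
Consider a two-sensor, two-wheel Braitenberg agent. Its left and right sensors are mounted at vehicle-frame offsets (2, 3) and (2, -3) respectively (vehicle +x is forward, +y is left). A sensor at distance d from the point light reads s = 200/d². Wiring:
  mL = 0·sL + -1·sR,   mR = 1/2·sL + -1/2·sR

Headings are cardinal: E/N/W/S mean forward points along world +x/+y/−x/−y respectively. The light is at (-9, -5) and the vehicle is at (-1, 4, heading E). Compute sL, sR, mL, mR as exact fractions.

left sensor world pos  = (1, 7); dL² = 244
right sensor world pos = (1, 1); dR² = 136
sL = 200/244 = 50/61
sR = 200/136 = 25/17
mL = 0·sL + -1·sR = -25/17
mR = 1/2·sL + -1/2·sR = -675/2074

50/61 25/17 -25/17 -675/2074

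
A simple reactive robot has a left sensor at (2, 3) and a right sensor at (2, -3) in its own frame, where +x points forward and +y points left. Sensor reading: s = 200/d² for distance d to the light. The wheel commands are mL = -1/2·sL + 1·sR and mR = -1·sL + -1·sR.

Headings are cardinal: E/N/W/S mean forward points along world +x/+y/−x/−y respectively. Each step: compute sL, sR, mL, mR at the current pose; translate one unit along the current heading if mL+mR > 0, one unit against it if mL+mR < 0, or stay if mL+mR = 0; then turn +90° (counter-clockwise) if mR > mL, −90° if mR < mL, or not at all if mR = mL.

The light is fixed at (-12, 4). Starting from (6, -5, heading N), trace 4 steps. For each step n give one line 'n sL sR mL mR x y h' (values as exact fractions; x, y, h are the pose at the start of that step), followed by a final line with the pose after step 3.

0 100/137 20/49 290/6713 -7640/6713 6 -5 N
1 200/449 200/569 32900/255481 -203600/255481 6 -6 E
2 25/68 10/17 55/136 -65/68 5 -6 S
3 200/369 200/261 5300/10701 -14000/10701 5 -5 W
final 6 -5 N

n=0: pose=(6,-5,N); sL=100/137, sR=20/49; mL=290/6713, mR=-7640/6713; mL+mR=-150/137 → advance -1; mR−mL=-7930/6713 → turn -1·90°
n=1: pose=(6,-6,E); sL=200/449, sR=200/569; mL=32900/255481, mR=-203600/255481; mL+mR=-300/449 → advance -1; mR−mL=-236500/255481 → turn -1·90°
n=2: pose=(5,-6,S); sL=25/68, sR=10/17; mL=55/136, mR=-65/68; mL+mR=-75/136 → advance -1; mR−mL=-185/136 → turn -1·90°
n=3: pose=(5,-5,W); sL=200/369, sR=200/261; mL=5300/10701, mR=-14000/10701; mL+mR=-100/123 → advance -1; mR−mL=-19300/10701 → turn -1·90°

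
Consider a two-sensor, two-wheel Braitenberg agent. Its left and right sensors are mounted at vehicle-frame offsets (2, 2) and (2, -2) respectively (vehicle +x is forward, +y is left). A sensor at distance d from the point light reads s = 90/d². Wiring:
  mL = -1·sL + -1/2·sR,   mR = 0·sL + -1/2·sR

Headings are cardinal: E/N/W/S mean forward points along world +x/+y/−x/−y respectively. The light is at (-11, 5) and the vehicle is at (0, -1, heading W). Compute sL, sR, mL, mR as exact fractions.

18/29 90/97 -3051/2813 -45/97

left sensor world pos  = (-2, -3); dL² = 145
right sensor world pos = (-2, 1); dR² = 97
sL = 90/145 = 18/29
sR = 90/97 = 90/97
mL = -1·sL + -1/2·sR = -3051/2813
mR = 0·sL + -1/2·sR = -45/97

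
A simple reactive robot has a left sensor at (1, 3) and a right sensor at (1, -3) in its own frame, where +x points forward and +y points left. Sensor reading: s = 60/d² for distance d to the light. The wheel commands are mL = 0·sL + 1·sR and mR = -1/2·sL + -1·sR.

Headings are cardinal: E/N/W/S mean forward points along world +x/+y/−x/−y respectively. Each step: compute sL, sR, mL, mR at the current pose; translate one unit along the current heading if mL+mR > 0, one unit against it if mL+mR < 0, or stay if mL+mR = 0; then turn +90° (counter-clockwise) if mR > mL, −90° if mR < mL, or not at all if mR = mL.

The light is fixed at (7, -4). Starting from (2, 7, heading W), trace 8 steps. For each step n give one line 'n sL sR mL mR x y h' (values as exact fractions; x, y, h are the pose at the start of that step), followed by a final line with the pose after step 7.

n=0: pose=(2,7,W); sL=3/5, sR=15/58; mL=15/58, mR=-81/145; mL+mR=-3/10 → advance -1; mR−mL=-237/290 → turn -1·90°
n=1: pose=(3,7,N); sL=60/193, sR=12/29; mL=12/29, mR=-3186/5597; mL+mR=-30/193 → advance -1; mR−mL=-5502/5597 → turn -1·90°
n=2: pose=(3,6,E); sL=30/89, sR=30/29; mL=30/29, mR=-3105/2581; mL+mR=-15/89 → advance -1; mR−mL=-5775/2581 → turn -1·90°
n=3: pose=(2,6,S); sL=12/17, sR=12/29; mL=12/29, mR=-378/493; mL+mR=-6/17 → advance -1; mR−mL=-582/493 → turn -1·90°
n=4: pose=(2,7,W); sL=3/5, sR=15/58; mL=15/58, mR=-81/145; mL+mR=-3/10 → advance -1; mR−mL=-237/290 → turn -1·90°
n=5: pose=(3,7,N); sL=60/193, sR=12/29; mL=12/29, mR=-3186/5597; mL+mR=-30/193 → advance -1; mR−mL=-5502/5597 → turn -1·90°
n=6: pose=(3,6,E); sL=30/89, sR=30/29; mL=30/29, mR=-3105/2581; mL+mR=-15/89 → advance -1; mR−mL=-5775/2581 → turn -1·90°
n=7: pose=(2,6,S); sL=12/17, sR=12/29; mL=12/29, mR=-378/493; mL+mR=-6/17 → advance -1; mR−mL=-582/493 → turn -1·90°

0 3/5 15/58 15/58 -81/145 2 7 W
1 60/193 12/29 12/29 -3186/5597 3 7 N
2 30/89 30/29 30/29 -3105/2581 3 6 E
3 12/17 12/29 12/29 -378/493 2 6 S
4 3/5 15/58 15/58 -81/145 2 7 W
5 60/193 12/29 12/29 -3186/5597 3 7 N
6 30/89 30/29 30/29 -3105/2581 3 6 E
7 12/17 12/29 12/29 -378/493 2 6 S
final 2 7 W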